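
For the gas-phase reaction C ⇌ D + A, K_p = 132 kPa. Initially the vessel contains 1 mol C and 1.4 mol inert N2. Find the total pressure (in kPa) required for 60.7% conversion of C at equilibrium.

P = 423 kPa

Take 1 mol C as basis and let X be its fractional conversion, so ξ = X.
Species balance: n_C = 1 − X; n_D = X; n_A = X; n_I = 1.4 (inert).
n_T = Σnᵢ = 2.4 + X.
K_p = p_D p_A / (p_C) with p_i = (n_i/n_T)·P.
At X = 0.607: the mole-fraction product g(X) = Π y_i^ν_i = 0.3118. Since K_p = g(X)·P^{1}, P = (K_p/g)^(1/1) = (132/0.3118)^(1/1) = 423 kPa.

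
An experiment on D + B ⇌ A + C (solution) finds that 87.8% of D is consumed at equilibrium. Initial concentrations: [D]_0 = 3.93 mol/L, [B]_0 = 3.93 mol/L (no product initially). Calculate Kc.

Let X = conversion of D.
Concentrations: [D] = 3.93 − 3.93X; [B] = 3.93 − 3.93X; [A] = 3.93X; [C] = 3.93X.
At X = 0.878: [D] = 0.479, [B] = 0.479, [A] = 3.45, [C] = 3.45.
Kc = [A] [C] / ([D] [B]) = 51.8.

Kc = 51.8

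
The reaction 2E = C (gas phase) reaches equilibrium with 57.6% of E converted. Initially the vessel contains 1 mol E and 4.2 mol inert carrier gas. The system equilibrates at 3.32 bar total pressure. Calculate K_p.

Let X = conversion of E (basis 1 mol E); extent of reaction ξ = 0.5X.
Mole table: n_E = 1 − X; n_C = 0.5X; n_I = 4.2 (inert).
Summing: n_T = 5.2 − 0.5X.
At X = 0.576: n_E = 0.424, n_C = 0.288, n_T = 4.91.
p_i = (n_i/n_T)·P. K_p = p_C / (p_E^2) = 2.37 bar^-1.

K_p = 2.37 bar^-1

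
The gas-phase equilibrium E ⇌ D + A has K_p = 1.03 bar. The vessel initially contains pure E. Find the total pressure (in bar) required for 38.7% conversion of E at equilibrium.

P = 5.85 bar

Let X = conversion of E (basis 1 mol E); extent of reaction ξ = X.
Mole table: n_E = 1 − X; n_D = X; n_A = X.
n_T = Σnᵢ = 1 + X.
K_p = p_D p_A / (p_E) with p_i = (n_i/n_T)·P.
At X = 0.387: the mole-fraction product g(X) = Π y_i^ν_i = 0.1762. Since K_p = g(X)·P^{1}, P = (K_p/g)^(1/1) = (1.03/0.1762)^(1/1) = 5.85 bar.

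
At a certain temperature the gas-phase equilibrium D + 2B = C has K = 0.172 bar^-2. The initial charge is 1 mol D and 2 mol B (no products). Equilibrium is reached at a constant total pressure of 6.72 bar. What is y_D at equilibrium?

y_D = 0.221

Basis: 1 mol D initially; let X = conversion of D. Extent ξ = X.
Mole table: n_D = 1 − X; n_B = 2 − 2X; n_C = X.
Total moles n_T = 3 − 2X.
Mole fractions y_i = n_i/n_T; K = p_C / (p_D p_B^2) with p_i = y_i·P.
Substituting and setting equal to 0.172 bar^-2 gives a polynomial in X; the root in (0,1) is X = 0.603.
Then n_D = 0.397, n_T = 1.79, so y_D = 0.221.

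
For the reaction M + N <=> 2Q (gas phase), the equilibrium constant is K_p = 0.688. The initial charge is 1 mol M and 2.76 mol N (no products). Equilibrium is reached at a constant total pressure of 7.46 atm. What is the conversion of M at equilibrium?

X = 0.461

Let X = conversion of M (basis 1 mol M); extent of reaction ξ = X.
Species balance: n_M = 1 − X; n_N = 2.76 − X; n_Q = 2X.
n_T stays at 3.76 (no change in mole number).
Mole fractions y_i = n_i/n_T; K_p = p_Q^2 / (p_M p_N) with p_i = y_i·P.
Equating to 0.688 and solving on 0 < X < 1: X = 0.461.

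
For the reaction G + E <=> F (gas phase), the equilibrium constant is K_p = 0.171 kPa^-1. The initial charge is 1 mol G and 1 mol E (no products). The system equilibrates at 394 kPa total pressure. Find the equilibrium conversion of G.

X = 0.879

Take 1 mol G as basis and let X be its fractional conversion, so ξ = X.
Mole table: n_G = 1 − X; n_E = 1 − X; n_F = X.
Summing: n_T = 2 − X.
With p_i = (n_i/n_T)P, K_p = p_F / (p_G p_E).
Equating to 0.171 kPa^-1 and solving on 0 < X < 1: X = 0.879.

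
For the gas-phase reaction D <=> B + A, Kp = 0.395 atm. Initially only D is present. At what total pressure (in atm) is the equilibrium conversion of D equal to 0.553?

Let X = conversion of D (basis 1 mol D); extent of reaction ξ = X.
At extent ξ: n_D = 1 − X; n_B = X; n_A = X.
n_T = Σnᵢ = 1 + X.
Kp = p_B p_A / (p_D) with p_i = (n_i/n_T)·P.
At X = 0.553: the mole-fraction product g(X) = Π y_i^ν_i = 0.4405. Since Kp = g(X)·P^{1}, P = (Kp/g)^(1/1) = (0.395/0.4405)^(1/1) = 0.897 atm.

P = 0.897 atm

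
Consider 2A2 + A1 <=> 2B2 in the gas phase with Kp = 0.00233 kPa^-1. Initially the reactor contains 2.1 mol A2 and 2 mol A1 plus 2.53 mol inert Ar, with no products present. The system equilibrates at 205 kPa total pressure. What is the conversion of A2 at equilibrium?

X = 0.265

Let X = conversion of A2 (basis 2.1 mol A2); extent of reaction ξ = 1.05X.
Moles: n_A2 = 2.1 − 2.1X; n_A1 = 2 − 1.05X; n_B2 = 2.1X; n_I = 2.53 (inert).
n_T = Σnᵢ = 6.63 − 1.05X.
With p_i = (n_i/n_T)P, Kp = p_B2^2 / (p_A2^2 p_A1).
Substituting and setting equal to 0.00233 kPa^-1 gives a polynomial in X; the root in (0,1) is X = 0.265.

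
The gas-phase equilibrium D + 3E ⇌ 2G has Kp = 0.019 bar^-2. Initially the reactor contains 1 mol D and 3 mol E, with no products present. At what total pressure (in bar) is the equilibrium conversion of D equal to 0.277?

P = 5.1 bar

Let X = conversion of D (basis 1 mol D); extent of reaction ξ = X.
Moles: n_D = 1 − X; n_E = 3 − 3X; n_G = 2X.
Summing: n_T = 4 − 2X.
Kp = p_G^2 / (p_D p_E^3) with p_i = (n_i/n_T)·P.
At X = 0.277: the mole-fraction product g(X) = Π y_i^ν_i = 0.494. Since Kp = g(X)·P^{-2}, P = (g/Kp)^(1/2) = (0.494/0.019)^(1/2) = 5.1 bar.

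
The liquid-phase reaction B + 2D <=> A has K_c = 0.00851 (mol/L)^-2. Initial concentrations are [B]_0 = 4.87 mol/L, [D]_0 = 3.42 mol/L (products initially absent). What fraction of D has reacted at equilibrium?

X = 0.179

Let X = conversion of D; extent ξ = 3.42X/2 mol/L.
Concentrations: [B] = 4.87 − 1.71X; [D] = 3.42 − 3.42X; [A] = 1.71X.
K_c = [A] / ([B] [D]^2).
Equating to 0.00851 (mol/L)^-2: the physical root is X = 0.179.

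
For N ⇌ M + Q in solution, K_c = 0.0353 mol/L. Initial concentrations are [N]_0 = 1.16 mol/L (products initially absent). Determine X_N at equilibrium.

Let X = conversion of N; extent ξ = 1.16·X mol/L.
Concentrations: [N] = 1.16 − 1.16X; [M] = 1.16X; [Q] = 1.16X.
K_c = [M] [Q] / ([N]).
Setting equal to 0.0353 and solving for X on (0,1) gives X = 0.160.

X = 0.160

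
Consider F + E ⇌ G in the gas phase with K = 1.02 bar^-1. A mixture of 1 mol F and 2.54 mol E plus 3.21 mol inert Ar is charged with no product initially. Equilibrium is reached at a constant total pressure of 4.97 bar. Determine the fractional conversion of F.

Take 1 mol F as basis and let X be its fractional conversion, so ξ = X.
Moles: n_F = 1 − X; n_E = 2.54 − X; n_G = X; n_I = 3.21 (inert).
Summing: n_T = 6.75 − X.
With p_i = (n_i/n_T)P, K = p_G / (p_F p_E).
Setting this equal to 1.02 bar^-1 and taking the physical root (0 < X < 1) gives X = 0.614.

X = 0.614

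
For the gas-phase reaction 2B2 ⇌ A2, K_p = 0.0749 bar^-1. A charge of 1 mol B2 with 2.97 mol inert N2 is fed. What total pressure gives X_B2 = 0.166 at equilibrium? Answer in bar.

P = 6.19 bar

Let X = conversion of B2 (basis 1 mol B2); extent of reaction ξ = 0.5X.
Mole table: n_B2 = 1 − X; n_A2 = 0.5X; n_I = 2.97 (inert).
n_T = Σnᵢ = 3.97 − 0.5X.
K_p = p_A2 / (p_B2^2) with p_i = (n_i/n_T)·P.
At X = 0.166: the mole-fraction product g(X) = Π y_i^ν_i = 0.4638. Since K_p = g(X)·P^{-1}, P = (g/K_p)^(1/1) = (0.4638/0.0749)^(1/1) = 6.19 bar.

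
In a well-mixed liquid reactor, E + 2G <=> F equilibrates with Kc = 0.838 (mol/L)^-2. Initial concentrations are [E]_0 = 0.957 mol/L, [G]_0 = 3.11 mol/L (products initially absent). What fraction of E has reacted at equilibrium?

X = 0.717

Let X = conversion of E; extent ξ = 0.957·X mol/L.
Concentrations: [E] = 0.957 − 0.957X; [G] = 3.11 − 1.91X; [F] = 0.957X.
Kc = [F] / ([E] [G]^2).
This equals 0.838 at X = 0.717 (the root in 0 < X < 1).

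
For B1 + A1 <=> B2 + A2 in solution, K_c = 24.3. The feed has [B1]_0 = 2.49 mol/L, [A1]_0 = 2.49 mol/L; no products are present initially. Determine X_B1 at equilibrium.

Let X = conversion of B1; extent ξ = 2.49·X mol/L.
Concentrations: [B1] = 2.49 − 2.49X; [A1] = 2.49 − 2.49X; [B2] = 2.49X; [A2] = 2.49X.
K_c = [B2] [A2] / ([B1] [A1]).
Setting equal to 24.3 and solving for X on (0,1) gives X = 0.831.

X = 0.831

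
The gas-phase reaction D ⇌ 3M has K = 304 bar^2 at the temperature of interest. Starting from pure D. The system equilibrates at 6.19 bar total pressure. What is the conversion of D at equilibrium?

X = 0.763

Take 1 mol D as basis and let X be its fractional conversion, so ξ = X.
At extent ξ: n_D = 1 − X; n_M = 3X.
Summing: n_T = 1 + 2X.
Mole fractions y_i = n_i/n_T; K = p_M^3 / (p_D) with p_i = y_i·P.
Substituting and setting equal to 304 bar^2 gives a polynomial in X; the root in (0,1) is X = 0.763.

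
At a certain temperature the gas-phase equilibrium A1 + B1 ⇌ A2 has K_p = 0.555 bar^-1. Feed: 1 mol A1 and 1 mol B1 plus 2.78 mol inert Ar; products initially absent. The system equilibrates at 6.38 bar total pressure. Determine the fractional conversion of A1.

X = 0.344

Basis: 1 mol A1 initially; let X = conversion of A1. Extent ξ = X.
Mole table: n_A1 = 1 − X; n_B1 = 1 − X; n_A2 = X; n_I = 2.78 (inert).
n_T = Σnᵢ = 4.78 − X.
Mole fractions y_i = n_i/n_T; K_p = p_A2 / (p_A1 p_B1) with p_i = y_i·P.
Setting this equal to 0.555 bar^-1 and taking the physical root (0 < X < 1) gives X = 0.344.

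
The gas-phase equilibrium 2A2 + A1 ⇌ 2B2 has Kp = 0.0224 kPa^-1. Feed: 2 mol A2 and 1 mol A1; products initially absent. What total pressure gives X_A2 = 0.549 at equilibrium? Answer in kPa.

P = 360 kPa

Take 2 mol A2 as basis and let X be its fractional conversion, so ξ = X.
Species balance: n_A2 = 2 − 2X; n_A1 = 1 − X; n_B2 = 2X.
n_T = Σnᵢ = 3 − X.
Kp = p_B2^2 / (p_A2^2 p_A1) with p_i = (n_i/n_T)·P.
At X = 0.549: the mole-fraction product g(X) = Π y_i^ν_i = 8.053. Since Kp = g(X)·P^{-1}, P = (g/Kp)^(1/1) = (8.053/0.0224)^(1/1) = 360 kPa.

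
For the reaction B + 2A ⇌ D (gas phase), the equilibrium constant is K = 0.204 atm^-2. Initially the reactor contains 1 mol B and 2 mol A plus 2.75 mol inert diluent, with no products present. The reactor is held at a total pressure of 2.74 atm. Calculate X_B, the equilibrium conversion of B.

Basis: 1 mol B initially; let X = conversion of B. Extent ξ = X.
At extent ξ: n_B = 1 − X; n_A = 2 − 2X; n_D = X; n_I = 2.75 (inert).
n_T = Σnᵢ = 5.75 − 2X.
y_i = n_i/n_T, p_i = y_i·P. K = p_D / (p_B p_A^2).
Substituting and setting equal to 0.204 atm^-2 gives a polynomial in X; the root in (0,1) is X = 0.133.

X = 0.133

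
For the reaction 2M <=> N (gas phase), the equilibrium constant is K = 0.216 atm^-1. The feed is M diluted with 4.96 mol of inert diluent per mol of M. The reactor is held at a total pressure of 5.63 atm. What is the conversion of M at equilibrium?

X = 0.240

Let X = conversion of M (basis 1 mol M); extent of reaction ξ = 0.5X.
Species balance: n_M = 1 − X; n_N = 0.5X; n_I = 4.96 (inert).
n_T = Σnᵢ = 5.96 − 0.5X.
With p_i = (n_i/n_T)P, K = p_N / (p_M^2).
Substituting and setting equal to 0.216 atm^-1 gives a polynomial in X; the root in (0,1) is X = 0.240.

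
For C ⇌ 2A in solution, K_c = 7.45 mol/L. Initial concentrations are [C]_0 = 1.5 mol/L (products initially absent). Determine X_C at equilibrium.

Let X = conversion of C; extent ξ = 1.5·X mol/L.
Concentrations: [C] = 1.5 − 1.5X; [A] = 3X.
K_c = [A]^2 / ([C]).
Equating to 7.45 mol/L: the physical root is X = 0.655.

X = 0.655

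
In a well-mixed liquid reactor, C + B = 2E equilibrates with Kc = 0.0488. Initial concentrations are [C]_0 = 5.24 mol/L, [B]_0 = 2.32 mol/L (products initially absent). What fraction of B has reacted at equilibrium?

Let X = conversion of B; extent ξ = 2.32·X mol/L.
Concentrations: [C] = 5.24 − 2.32X; [B] = 2.32 − 2.32X; [E] = 4.64X.
Kc = [E]^2 / ([C] [B]).
This equals 0.0488 at X = 0.148 (the root in 0 < X < 1).

X = 0.148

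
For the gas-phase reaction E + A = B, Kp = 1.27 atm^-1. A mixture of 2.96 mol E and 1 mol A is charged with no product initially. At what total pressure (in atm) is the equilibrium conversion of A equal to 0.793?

Take 1 mol A as basis and let X be its fractional conversion, so ξ = X.
At extent ξ: n_E = 2.96 − X; n_A = 1 − X; n_B = X.
Total moles n_T = 3.96 − X.
Kp = p_B / (p_E p_A) with p_i = (n_i/n_T)·P.
At X = 0.793: the mole-fraction product g(X) = Π y_i^ν_i = 5.599. Since Kp = g(X)·P^{-1}, P = (g/Kp)^(1/1) = (5.599/1.27)^(1/1) = 4.41 atm.

P = 4.41 atm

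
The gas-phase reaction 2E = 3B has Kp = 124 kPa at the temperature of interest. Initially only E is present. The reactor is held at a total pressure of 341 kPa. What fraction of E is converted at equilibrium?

X = 0.370

Let X = conversion of E (basis 1 mol E); extent of reaction ξ = 0.5X.
Species balance: n_E = 1 − X; n_B = 1.5X.
Summing: n_T = 1 + 0.5X.
y_i = n_i/n_T, p_i = y_i·P. Kp = p_B^3 / (p_E^2).
This yields a degree-3 equation in X; solving on (0,1), X = 0.370.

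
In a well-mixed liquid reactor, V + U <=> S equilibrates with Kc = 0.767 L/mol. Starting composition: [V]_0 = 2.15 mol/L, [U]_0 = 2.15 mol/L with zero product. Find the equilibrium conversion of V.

Let X = conversion of V; extent ξ = 2.15·X mol/L.
Concentrations: [V] = 2.15 − 2.15X; [U] = 2.15 − 2.15X; [S] = 2.15X.
Kc = [S] / ([V] [U]).
This equals 0.767 at X = 0.468 (the root in 0 < X < 1).

X = 0.468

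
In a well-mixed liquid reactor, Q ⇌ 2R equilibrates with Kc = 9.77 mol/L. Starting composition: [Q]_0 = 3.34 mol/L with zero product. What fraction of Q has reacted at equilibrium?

Let X = conversion of Q; extent ξ = 3.34·X mol/L.
Concentrations: [Q] = 3.34 − 3.34X; [R] = 6.68X.
Kc = [R]^2 / ([Q]).
Setting equal to 9.77 and solving for X on (0,1) gives X = 0.564.

X = 0.564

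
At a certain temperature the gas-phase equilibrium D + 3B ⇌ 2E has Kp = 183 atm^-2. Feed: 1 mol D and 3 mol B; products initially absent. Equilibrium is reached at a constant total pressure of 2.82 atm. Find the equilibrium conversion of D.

X = 0.859

Take 1 mol D as basis and let X be its fractional conversion, so ξ = X.
Moles: n_D = 1 − X; n_B = 3 − 3X; n_E = 2X.
Summing: n_T = 4 − 2X.
Mole fractions y_i = n_i/n_T; Kp = p_E^2 / (p_D p_B^3) with p_i = y_i·P.
Substituting and setting equal to 183 atm^-2 gives a polynomial in X; the root in (0,1) is X = 0.859.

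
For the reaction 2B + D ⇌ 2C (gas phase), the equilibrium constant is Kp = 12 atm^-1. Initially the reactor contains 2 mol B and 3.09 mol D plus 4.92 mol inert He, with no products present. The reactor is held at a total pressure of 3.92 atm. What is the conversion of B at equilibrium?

Let X = conversion of B (basis 2 mol B); extent of reaction ξ = X.
Moles: n_B = 2 − 2X; n_D = 3.09 − X; n_C = 2X; n_I = 4.92 (inert).
Summing: n_T = 10 − X.
With p_i = (n_i/n_T)P, Kp = p_C^2 / (p_B^2 p_D).
Equating to 12 atm^-1 and solving on 0 < X < 1: X = 0.774.

X = 0.774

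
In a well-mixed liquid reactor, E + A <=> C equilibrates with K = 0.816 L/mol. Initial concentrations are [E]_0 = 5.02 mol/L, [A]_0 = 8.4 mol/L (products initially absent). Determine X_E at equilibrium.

Let X = conversion of E; extent ξ = 5.02·X mol/L.
Concentrations: [E] = 5.02 − 5.02X; [A] = 8.4 − 5.02X; [C] = 5.02X.
K = [C] / ([E] [A]).
Equating to 0.816 L/mol: the physical root is X = 0.785.

X = 0.785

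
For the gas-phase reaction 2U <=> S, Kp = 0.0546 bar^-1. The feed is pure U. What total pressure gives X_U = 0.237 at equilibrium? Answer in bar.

Take 1 mol U as basis and let X be its fractional conversion, so ξ = 0.5X.
Mole table: n_U = 1 − X; n_S = 0.5X.
Total moles n_T = 1 − 0.5X.
Kp = p_S / (p_U^2) with p_i = (n_i/n_T)·P.
At X = 0.237: the mole-fraction product g(X) = Π y_i^ν_i = 0.1794. Since Kp = g(X)·P^{-1}, P = (g/Kp)^(1/1) = (0.1794/0.0546)^(1/1) = 3.29 bar.

P = 3.29 bar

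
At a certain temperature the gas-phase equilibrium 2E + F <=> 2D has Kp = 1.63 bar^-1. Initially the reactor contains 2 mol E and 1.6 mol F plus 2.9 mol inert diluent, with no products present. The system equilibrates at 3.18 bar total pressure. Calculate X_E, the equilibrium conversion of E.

Basis: 2 mol E initially; let X = conversion of E. Extent ξ = X.
Species balance: n_E = 2 − 2X; n_F = 1.6 − X; n_D = 2X; n_I = 2.9 (inert).
Total moles n_T = 6.5 − X.
Mole fractions y_i = n_i/n_T; Kp = p_D^2 / (p_E^2 p_F) with p_i = y_i·P.
Setting this equal to 1.63 bar^-1 and taking the physical root (0 < X < 1) gives X = 0.494.

X = 0.494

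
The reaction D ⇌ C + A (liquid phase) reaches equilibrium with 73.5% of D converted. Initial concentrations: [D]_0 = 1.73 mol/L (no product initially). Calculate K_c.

Let X = conversion of D.
Concentrations: [D] = 1.73 − 1.73X; [C] = 1.73X; [A] = 1.73X.
At X = 0.735: [D] = 0.458, [C] = 1.27, [A] = 1.27.
K_c = [C] [A] / ([D]) = 3.53 mol/L.

K_c = 3.53 mol/L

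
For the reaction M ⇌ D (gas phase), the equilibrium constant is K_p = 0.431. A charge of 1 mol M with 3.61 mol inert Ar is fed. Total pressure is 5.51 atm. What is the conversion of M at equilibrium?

Take 1 mol M as basis and let X be its fractional conversion, so ξ = X.
Moles: n_M = 1 − X; n_D = X; n_I = 3.61 (inert).
Total moles n_T = 4.61 (Δν = 0, constant).
Mole fractions y_i = n_i/n_T; K_p = p_D / (p_M) with p_i = y_i·P.
This yields a degree-1 equation in X; solving on (0,1), X = 0.301.

X = 0.301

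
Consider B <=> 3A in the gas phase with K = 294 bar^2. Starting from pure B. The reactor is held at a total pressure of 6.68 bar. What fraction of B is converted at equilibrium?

X = 0.734

Basis: 1 mol B initially; let X = conversion of B. Extent ξ = X.
At extent ξ: n_B = 1 − X; n_A = 3X.
Summing: n_T = 1 + 2X.
Mole fractions y_i = n_i/n_T; K = p_A^3 / (p_B) with p_i = y_i·P.
Substituting and setting equal to 294 bar^2 gives a polynomial in X; the root in (0,1) is X = 0.734.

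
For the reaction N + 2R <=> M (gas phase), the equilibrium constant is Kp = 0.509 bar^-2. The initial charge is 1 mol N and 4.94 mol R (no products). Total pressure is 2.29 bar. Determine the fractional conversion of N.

Basis: 1 mol N initially; let X = conversion of N. Extent ξ = X.
At extent ξ: n_N = 1 − X; n_R = 4.94 − 2X; n_M = X.
Total moles n_T = 5.94 − 2X.
Mole fractions y_i = n_i/n_T; Kp = p_M / (p_N p_R^2) with p_i = y_i·P.
Equating to 0.509 bar^-2 and solving on 0 < X < 1: X = 0.623.

X = 0.623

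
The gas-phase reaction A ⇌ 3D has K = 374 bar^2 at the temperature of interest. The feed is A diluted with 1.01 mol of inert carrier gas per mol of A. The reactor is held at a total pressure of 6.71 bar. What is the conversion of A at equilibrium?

Basis: 1 mol A initially; let X = conversion of A. Extent ξ = X.
Moles: n_A = 1 − X; n_D = 3X; n_I = 1.01 (inert).
Total moles n_T = 2.01 + 2X.
y_i = n_i/n_T, p_i = y_i·P. K = p_D^3 / (p_A).
Substituting and setting equal to 374 bar^2 gives a polynomial in X; the root in (0,1) is X = 0.854.

X = 0.854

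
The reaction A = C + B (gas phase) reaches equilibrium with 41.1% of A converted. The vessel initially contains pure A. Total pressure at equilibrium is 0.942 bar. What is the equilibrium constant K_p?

Let X = conversion of A (basis 1 mol A); extent of reaction ξ = X.
At extent ξ: n_A = 1 − X; n_C = X; n_B = X.
n_T = Σnᵢ = 1 + X.
At X = 0.411: n_A = 0.589, n_C = 0.411, n_B = 0.411, n_T = 1.41.
p_i = (n_i/n_T)·P. K_p = p_C p_B / (p_A) = 0.191 bar.

K_p = 0.191 bar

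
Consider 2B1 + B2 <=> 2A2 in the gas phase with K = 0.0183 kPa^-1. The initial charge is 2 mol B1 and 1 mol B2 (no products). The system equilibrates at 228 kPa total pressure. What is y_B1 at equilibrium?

Take 2 mol B1 as basis and let X be its fractional conversion, so ξ = X.
Species balance: n_B1 = 2 − 2X; n_B2 = 1 − X; n_A2 = 2X.
n_T = Σnᵢ = 3 − X.
With p_i = (n_i/n_T)P, K = p_A2^2 / (p_B1^2 p_B2).
This yields a degree-3 equation in X; solving on (0,1), X = 0.481.
Then n_B1 = 1.04, n_T = 2.52, so y_B1 = 0.412.

y_B1 = 0.412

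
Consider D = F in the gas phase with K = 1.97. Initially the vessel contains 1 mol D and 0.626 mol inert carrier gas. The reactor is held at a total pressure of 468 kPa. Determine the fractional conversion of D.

Take 1 mol D as basis and let X be its fractional conversion, so ξ = X.
At extent ξ: n_D = 1 − X; n_F = X; n_I = 0.626 (inert).
Total moles n_T = 1.63 (Δν = 0, constant).
With p_i = (n_i/n_T)P, K = p_F / (p_D).
Equating to 1.97 and solving on 0 < X < 1: X = 0.663.

X = 0.663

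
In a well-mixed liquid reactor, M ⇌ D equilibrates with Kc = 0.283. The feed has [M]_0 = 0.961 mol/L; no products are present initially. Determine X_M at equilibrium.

Let X = conversion of M; extent ξ = 0.961·X mol/L.
Concentrations: [M] = 0.961 − 0.961X; [D] = 0.961X.
Kc = [D] / ([M]).
Solving Kc = 0.283 for X ∈ (0,1): X = 0.221.

X = 0.221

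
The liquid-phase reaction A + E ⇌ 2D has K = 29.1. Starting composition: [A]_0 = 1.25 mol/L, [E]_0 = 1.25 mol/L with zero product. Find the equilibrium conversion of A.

X = 0.730

Let X = conversion of A; extent ξ = 1.25·X mol/L.
Concentrations: [A] = 1.25 − 1.25X; [E] = 1.25 − 1.25X; [D] = 2.5X.
K = [D]^2 / ([A] [E]).
Solving K = 29.1 for X ∈ (0,1): X = 0.730.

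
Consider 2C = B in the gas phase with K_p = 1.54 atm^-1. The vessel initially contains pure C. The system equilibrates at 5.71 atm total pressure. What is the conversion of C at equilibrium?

Let X = conversion of C (basis 1 mol C); extent of reaction ξ = 0.5X.
At extent ξ: n_C = 1 − X; n_B = 0.5X.
Summing: n_T = 1 − 0.5X.
y_i = n_i/n_T, p_i = y_i·P. K_p = p_B / (p_C^2).
This yields a degree-2 equation in X; solving on (0,1), X = 0.834.

X = 0.834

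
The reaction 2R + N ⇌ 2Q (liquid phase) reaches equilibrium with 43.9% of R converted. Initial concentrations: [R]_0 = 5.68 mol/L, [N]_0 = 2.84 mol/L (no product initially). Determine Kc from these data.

Let X = conversion of R.
Concentrations: [R] = 5.68 − 5.68X; [N] = 2.84 − 2.84X; [Q] = 5.68X.
At X = 0.439: [R] = 3.19, [N] = 1.59, [Q] = 2.49.
Kc = [Q]^2 / ([R]^2 [N]) = 0.384 L/mol.

Kc = 0.384 L/mol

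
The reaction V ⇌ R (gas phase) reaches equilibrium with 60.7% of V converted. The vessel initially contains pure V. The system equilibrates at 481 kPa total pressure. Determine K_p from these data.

K_p = 1.54

Basis: 1 mol V initially; let X = conversion of V. Extent ξ = X.
Species balance: n_V = 1 − X; n_R = X.
Since Δν = 0, n_T = 1 throughout.
At X = 0.607: n_V = 0.393, n_R = 0.607, n_T = 1.
p_i = (n_i/n_T)·P. K_p = p_R / (p_V) = 1.54.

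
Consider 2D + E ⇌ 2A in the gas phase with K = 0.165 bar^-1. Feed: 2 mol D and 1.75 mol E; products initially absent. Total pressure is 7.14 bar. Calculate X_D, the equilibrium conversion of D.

X = 0.408

Let X = conversion of D (basis 2 mol D); extent of reaction ξ = X.
Species balance: n_D = 2 − 2X; n_E = 1.75 − X; n_A = 2X.
Summing: n_T = 3.75 − X.
With p_i = (n_i/n_T)P, K = p_A^2 / (p_D^2 p_E).
This yields a degree-3 equation in X; solving on (0,1), X = 0.408.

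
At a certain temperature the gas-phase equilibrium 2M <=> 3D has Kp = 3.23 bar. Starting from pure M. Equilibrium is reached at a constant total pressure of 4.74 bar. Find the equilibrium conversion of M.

X = 0.430

Let X = conversion of M (basis 1 mol M); extent of reaction ξ = 0.5X.
Mole table: n_M = 1 − X; n_D = 1.5X.
Summing: n_T = 1 + 0.5X.
y_i = n_i/n_T, p_i = y_i·P. Kp = p_D^3 / (p_M^2).
Substituting and setting equal to 3.23 bar gives a polynomial in X; the root in (0,1) is X = 0.430.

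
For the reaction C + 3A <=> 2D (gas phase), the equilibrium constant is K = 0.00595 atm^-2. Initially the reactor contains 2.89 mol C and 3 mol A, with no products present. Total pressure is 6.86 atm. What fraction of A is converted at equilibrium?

X = 0.263

Take 3 mol A as basis and let X be its fractional conversion, so ξ = X.
At extent ξ: n_C = 2.89 − X; n_A = 3 − 3X; n_D = 2X.
Summing: n_T = 5.89 − 2X.
y_i = n_i/n_T, p_i = y_i·P. K = p_D^2 / (p_C p_A^3).
This yields a degree-4 equation in X; solving on (0,1), X = 0.263.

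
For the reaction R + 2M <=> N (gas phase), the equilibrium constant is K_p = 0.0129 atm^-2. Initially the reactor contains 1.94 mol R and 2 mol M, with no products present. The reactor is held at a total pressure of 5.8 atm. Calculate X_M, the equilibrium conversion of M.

X = 0.165

Basis: 2 mol M initially; let X = conversion of M. Extent ξ = X.
Moles: n_R = 1.94 − X; n_M = 2 − 2X; n_N = X.
Total moles n_T = 3.94 − 2X.
Mole fractions y_i = n_i/n_T; K_p = p_N / (p_R p_M^2) with p_i = y_i·P.
Equating to 0.0129 atm^-2 and solving on 0 < X < 1: X = 0.165.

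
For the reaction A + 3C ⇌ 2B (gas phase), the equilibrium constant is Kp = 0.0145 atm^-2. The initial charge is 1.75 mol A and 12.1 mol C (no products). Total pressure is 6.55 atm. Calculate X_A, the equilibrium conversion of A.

Basis: 1.75 mol A initially; let X = conversion of A. Extent ξ = 1.75X.
At extent ξ: n_A = 1.75 − 1.75X; n_C = 12.1 − 5.25X; n_B = 3.5X.
n_T = Σnᵢ = 13.8 − 3.5X.
Mole fractions y_i = n_i/n_T; Kp = p_B^2 / (p_A p_C^3) with p_i = y_i·P.
This yields a degree-4 equation in X; solving on (0,1), X = 0.505.

X = 0.505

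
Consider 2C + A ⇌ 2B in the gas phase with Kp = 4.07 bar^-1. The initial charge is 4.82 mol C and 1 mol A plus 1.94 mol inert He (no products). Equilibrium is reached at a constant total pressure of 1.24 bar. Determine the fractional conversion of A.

Take 1 mol A as basis and let X be its fractional conversion, so ξ = X.
Moles: n_C = 4.82 − 2X; n_A = 1 − X; n_B = 2X; n_I = 1.94 (inert).
n_T = Σnᵢ = 7.76 − X.
With p_i = (n_i/n_T)P, Kp = p_B^2 / (p_C^2 p_A).
Equating to 4.07 bar^-1 and solving on 0 < X < 1: X = 0.733.

X = 0.733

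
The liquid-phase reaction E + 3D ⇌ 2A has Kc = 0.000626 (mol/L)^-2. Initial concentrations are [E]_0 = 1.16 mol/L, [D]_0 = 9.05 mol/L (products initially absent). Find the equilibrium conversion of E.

Let X = conversion of E; extent ξ = 1.16·X mol/L.
Concentrations: [E] = 1.16 − 1.16X; [D] = 9.05 − 3.48X; [A] = 2.32X.
Kc = [A]^2 / ([E] [D]^3).
This equals 0.000626 at X = 0.239 (the root in 0 < X < 1).

X = 0.239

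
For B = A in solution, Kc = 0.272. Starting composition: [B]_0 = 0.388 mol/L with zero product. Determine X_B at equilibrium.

X = 0.214

Let X = conversion of B; extent ξ = 0.388·X mol/L.
Concentrations: [B] = 0.388 − 0.388X; [A] = 0.388X.
Kc = [A] / ([B]).
Solving Kc = 0.272 for X ∈ (0,1): X = 0.214.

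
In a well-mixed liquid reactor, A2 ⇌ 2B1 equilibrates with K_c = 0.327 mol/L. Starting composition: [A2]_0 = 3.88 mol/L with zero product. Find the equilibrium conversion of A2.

X = 0.135

Let X = conversion of A2; extent ξ = 3.88·X mol/L.
Concentrations: [A2] = 3.88 − 3.88X; [B1] = 7.76X.
K_c = [B1]^2 / ([A2]).
Equating to 0.327 mol/L: the physical root is X = 0.135.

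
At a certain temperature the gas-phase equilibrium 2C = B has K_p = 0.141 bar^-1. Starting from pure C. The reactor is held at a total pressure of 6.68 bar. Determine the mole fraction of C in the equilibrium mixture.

Let X = conversion of C (basis 1 mol C); extent of reaction ξ = 0.5X.
Moles: n_C = 1 − X; n_B = 0.5X.
Summing: n_T = 1 − 0.5X.
With p_i = (n_i/n_T)P, K_p = p_B / (p_C^2).
Equating to 0.141 bar^-1 and solving on 0 < X < 1: X = 0.542.
Then n_C = 0.458, n_T = 0.729, so y_C = 0.628.

y_C = 0.628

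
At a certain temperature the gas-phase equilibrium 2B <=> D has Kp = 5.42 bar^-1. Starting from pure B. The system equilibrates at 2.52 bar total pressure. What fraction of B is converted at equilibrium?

Let X = conversion of B (basis 1 mol B); extent of reaction ξ = 0.5X.
Moles: n_B = 1 − X; n_D = 0.5X.
Summing: n_T = 1 − 0.5X.
With p_i = (n_i/n_T)P, Kp = p_D / (p_B^2).
Equating to 5.42 bar^-1 and solving on 0 < X < 1: X = 0.866.

X = 0.866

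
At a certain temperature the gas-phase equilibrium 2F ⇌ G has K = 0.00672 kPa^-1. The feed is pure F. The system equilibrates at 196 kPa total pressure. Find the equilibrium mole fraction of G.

Basis: 1 mol F initially; let X = conversion of F. Extent ξ = 0.5X.
Moles: n_F = 1 − X; n_G = 0.5X.
n_T = Σnᵢ = 1 − 0.5X.
Mole fractions y_i = n_i/n_T; K = p_G / (p_F^2) with p_i = y_i·P.
Equating to 0.00672 kPa^-1 and solving on 0 < X < 1: X = 0.601.
Then n_G = 0.3, n_T = 0.7, so y_G = 0.429.

y_G = 0.429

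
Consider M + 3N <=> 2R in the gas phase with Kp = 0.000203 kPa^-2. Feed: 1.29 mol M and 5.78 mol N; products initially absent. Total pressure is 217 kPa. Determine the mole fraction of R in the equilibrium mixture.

y_R = 0.356

Take 1.29 mol M as basis and let X be its fractional conversion, so ξ = 1.29X.
Mole table: n_M = 1.29 − 1.29X; n_N = 5.78 − 3.87X; n_R = 2.58X.
Summing: n_T = 7.07 − 2.58X.
Mole fractions y_i = n_i/n_T; Kp = p_R^2 / (p_M p_N^3) with p_i = y_i·P.
This yields a degree-4 equation in X; solving on (0,1), X = 0.719.
Then n_R = 1.85, n_T = 5.22, so y_R = 0.356.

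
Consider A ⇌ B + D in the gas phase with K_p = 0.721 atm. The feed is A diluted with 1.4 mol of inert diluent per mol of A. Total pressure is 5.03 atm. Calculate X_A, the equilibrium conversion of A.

Basis: 1 mol A initially; let X = conversion of A. Extent ξ = X.
At extent ξ: n_A = 1 − X; n_B = X; n_D = X; n_I = 1.4 (inert).
Summing: n_T = 2.4 + X.
Mole fractions y_i = n_i/n_T; K_p = p_B p_D / (p_A) with p_i = y_i·P.
Setting this equal to 0.721 atm and taking the physical root (0 < X < 1) gives X = 0.468.

X = 0.468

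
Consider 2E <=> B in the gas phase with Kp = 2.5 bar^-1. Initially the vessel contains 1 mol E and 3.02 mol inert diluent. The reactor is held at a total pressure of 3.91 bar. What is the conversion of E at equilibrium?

X = 0.650

Basis: 1 mol E initially; let X = conversion of E. Extent ξ = 0.5X.
Moles: n_E = 1 − X; n_B = 0.5X; n_I = 3.02 (inert).
Total moles n_T = 4.02 − 0.5X.
y_i = n_i/n_T, p_i = y_i·P. Kp = p_B / (p_E^2).
This yields a degree-2 equation in X; solving on (0,1), X = 0.650.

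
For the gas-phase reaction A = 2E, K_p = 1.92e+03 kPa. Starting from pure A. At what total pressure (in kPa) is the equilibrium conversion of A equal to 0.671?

Basis: 1 mol A initially; let X = conversion of A. Extent ξ = X.
Species balance: n_A = 1 − X; n_E = 2X.
Total moles n_T = 1 + X.
K_p = p_E^2 / (p_A) with p_i = (n_i/n_T)·P.
At X = 0.671: the mole-fraction product g(X) = Π y_i^ν_i = 3.276. Since K_p = g(X)·P^{1}, P = (K_p/g)^(1/1) = (1.92e+03/3.276)^(1/1) = 586 kPa.

P = 586 kPa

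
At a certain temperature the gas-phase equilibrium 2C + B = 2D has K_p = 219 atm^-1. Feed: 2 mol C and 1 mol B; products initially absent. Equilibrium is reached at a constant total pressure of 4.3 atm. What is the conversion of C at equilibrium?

X = 0.880

Take 2 mol C as basis and let X be its fractional conversion, so ξ = X.
Species balance: n_C = 2 − 2X; n_B = 1 − X; n_D = 2X.
Total moles n_T = 3 − X.
y_i = n_i/n_T, p_i = y_i·P. K_p = p_D^2 / (p_C^2 p_B).
This yields a degree-3 equation in X; solving on (0,1), X = 0.880.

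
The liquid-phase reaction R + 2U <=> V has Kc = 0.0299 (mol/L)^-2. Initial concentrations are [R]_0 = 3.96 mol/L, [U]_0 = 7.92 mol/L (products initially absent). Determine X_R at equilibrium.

Let X = conversion of R; extent ξ = 3.96·X mol/L.
Concentrations: [R] = 3.96 − 3.96X; [U] = 7.92 − 7.92X; [V] = 3.96X.
Kc = [V] / ([R] [U]^2).
Setting equal to 0.0299 and solving for X on (0,1) gives X = 0.402.

X = 0.402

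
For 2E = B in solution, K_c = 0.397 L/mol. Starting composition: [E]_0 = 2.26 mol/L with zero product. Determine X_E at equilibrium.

X = 0.482

Let X = conversion of E; extent ξ = 2.26X/2 mol/L.
Concentrations: [E] = 2.26 − 2.26X; [B] = 1.13X.
K_c = [B] / ([E]^2).
Equating to 0.397 L/mol: the physical root is X = 0.482.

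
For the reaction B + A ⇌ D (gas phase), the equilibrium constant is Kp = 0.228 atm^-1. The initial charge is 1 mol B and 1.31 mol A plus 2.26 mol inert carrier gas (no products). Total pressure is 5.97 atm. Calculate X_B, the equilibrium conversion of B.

X = 0.250

Take 1 mol B as basis and let X be its fractional conversion, so ξ = X.
At extent ξ: n_B = 1 − X; n_A = 1.31 − X; n_D = X; n_I = 2.26 (inert).
Total moles n_T = 4.57 − X.
y_i = n_i/n_T, p_i = y_i·P. Kp = p_D / (p_B p_A).
This yields a degree-2 equation in X; solving on (0,1), X = 0.250.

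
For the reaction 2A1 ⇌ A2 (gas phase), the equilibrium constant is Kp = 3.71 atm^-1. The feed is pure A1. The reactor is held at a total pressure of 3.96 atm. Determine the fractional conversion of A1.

Basis: 1 mol A1 initially; let X = conversion of A1. Extent ξ = 0.5X.
Mole table: n_A1 = 1 − X; n_A2 = 0.5X.
Total moles n_T = 1 − 0.5X.
With p_i = (n_i/n_T)P, Kp = p_A2 / (p_A1^2).
Substituting and setting equal to 3.71 atm^-1 gives a polynomial in X; the root in (0,1) is X = 0.871.

X = 0.871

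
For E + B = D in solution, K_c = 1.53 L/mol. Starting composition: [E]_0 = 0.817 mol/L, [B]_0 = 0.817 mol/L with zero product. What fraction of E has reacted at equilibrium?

X = 0.420

Let X = conversion of E; extent ξ = 0.817·X mol/L.
Concentrations: [E] = 0.817 − 0.817X; [B] = 0.817 − 0.817X; [D] = 0.817X.
K_c = [D] / ([E] [B]).
Equating to 1.53 L/mol: the physical root is X = 0.420.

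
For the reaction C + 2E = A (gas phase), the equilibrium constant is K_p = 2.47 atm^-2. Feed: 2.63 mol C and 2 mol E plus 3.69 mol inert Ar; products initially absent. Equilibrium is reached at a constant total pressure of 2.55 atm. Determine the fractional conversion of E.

Let X = conversion of E (basis 2 mol E); extent of reaction ξ = X.
Mole table: n_C = 2.63 − X; n_E = 2 − 2X; n_A = X; n_I = 3.69 (inert).
n_T = Σnᵢ = 8.32 − 2X.
With p_i = (n_i/n_T)P, K_p = p_A / (p_C p_E^2).
Substituting and setting equal to 2.47 atm^-2 gives a polynomial in X; the root in (0,1) is X = 0.541.

X = 0.541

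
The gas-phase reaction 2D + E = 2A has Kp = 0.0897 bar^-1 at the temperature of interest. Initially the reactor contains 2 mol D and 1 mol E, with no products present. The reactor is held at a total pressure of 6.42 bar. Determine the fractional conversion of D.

X = 0.281

Let X = conversion of D (basis 2 mol D); extent of reaction ξ = X.
Mole table: n_D = 2 − 2X; n_E = 1 − X; n_A = 2X.
n_T = Σnᵢ = 3 − X.
y_i = n_i/n_T, p_i = y_i·P. Kp = p_A^2 / (p_D^2 p_E).
Setting this equal to 0.0897 bar^-1 and taking the physical root (0 < X < 1) gives X = 0.281.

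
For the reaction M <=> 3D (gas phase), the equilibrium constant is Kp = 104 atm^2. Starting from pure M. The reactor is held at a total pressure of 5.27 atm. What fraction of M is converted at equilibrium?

X = 0.638

Let X = conversion of M (basis 1 mol M); extent of reaction ξ = X.
At extent ξ: n_M = 1 − X; n_D = 3X.
n_T = Σnᵢ = 1 + 2X.
With p_i = (n_i/n_T)P, Kp = p_D^3 / (p_M).
This yields a degree-3 equation in X; solving on (0,1), X = 0.638.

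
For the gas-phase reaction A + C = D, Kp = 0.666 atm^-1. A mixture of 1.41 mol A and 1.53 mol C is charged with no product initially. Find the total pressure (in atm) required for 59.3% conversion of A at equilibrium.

P = 6.63 atm

Basis: 1.41 mol A initially; let X = conversion of A. Extent ξ = 1.41X.
At extent ξ: n_A = 1.41 − 1.41X; n_C = 1.53 − 1.41X; n_D = 1.41X.
Summing: n_T = 2.94 − 1.41X.
Kp = p_D / (p_A p_C) with p_i = (n_i/n_T)·P.
At X = 0.593: the mole-fraction product g(X) = Π y_i^ν_i = 4.418. Since Kp = g(X)·P^{-1}, P = (g/Kp)^(1/1) = (4.418/0.666)^(1/1) = 6.63 atm.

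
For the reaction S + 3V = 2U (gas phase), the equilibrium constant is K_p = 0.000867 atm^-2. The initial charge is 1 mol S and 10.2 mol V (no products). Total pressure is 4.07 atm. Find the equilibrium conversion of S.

Take 1 mol S as basis and let X be its fractional conversion, so ξ = X.
Moles: n_S = 1 − X; n_V = 10.2 − 3X; n_U = 2X.
Total moles n_T = 11.2 − 2X.
With p_i = (n_i/n_T)P, K_p = p_U^2 / (p_S p_V^3).
Setting this equal to 0.000867 atm^-2 and taking the physical root (0 < X < 1) gives X = 0.154.

X = 0.154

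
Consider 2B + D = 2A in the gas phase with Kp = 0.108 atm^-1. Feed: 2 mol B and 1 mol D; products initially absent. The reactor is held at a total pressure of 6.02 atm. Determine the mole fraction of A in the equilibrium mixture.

Take 2 mol B as basis and let X be its fractional conversion, so ξ = X.
Moles: n_B = 2 − 2X; n_D = 1 − X; n_A = 2X.
Total moles n_T = 3 − X.
With p_i = (n_i/n_T)P, Kp = p_A^2 / (p_B^2 p_D).
Equating to 0.108 atm^-1 and solving on 0 < X < 1: X = 0.292.
Then n_A = 0.584, n_T = 2.71, so y_A = 0.216.

y_A = 0.216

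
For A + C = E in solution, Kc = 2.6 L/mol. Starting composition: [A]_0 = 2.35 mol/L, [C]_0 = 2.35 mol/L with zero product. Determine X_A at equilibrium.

X = 0.669

Let X = conversion of A; extent ξ = 2.35·X mol/L.
Concentrations: [A] = 2.35 − 2.35X; [C] = 2.35 − 2.35X; [E] = 2.35X.
Kc = [E] / ([A] [C]).
This equals 2.6 at X = 0.669 (the root in 0 < X < 1).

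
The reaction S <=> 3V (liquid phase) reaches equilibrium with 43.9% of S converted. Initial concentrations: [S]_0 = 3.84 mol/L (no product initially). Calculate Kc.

Kc = 60 (mol/L)^2

Let X = conversion of S.
Concentrations: [S] = 3.84 − 3.84X; [V] = 11.5X.
At X = 0.439: [S] = 2.15, [V] = 5.06.
Kc = [V]^3 / ([S]) = 60 (mol/L)^2.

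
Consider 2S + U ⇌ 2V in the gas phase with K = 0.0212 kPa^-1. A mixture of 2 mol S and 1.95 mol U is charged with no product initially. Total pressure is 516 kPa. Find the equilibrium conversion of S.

X = 0.674

Take 2 mol S as basis and let X be its fractional conversion, so ξ = X.
At extent ξ: n_S = 2 − 2X; n_U = 1.95 − X; n_V = 2X.
n_T = Σnᵢ = 3.95 − X.
With p_i = (n_i/n_T)P, K = p_V^2 / (p_S^2 p_U).
Equating to 0.0212 kPa^-1 and solving on 0 < X < 1: X = 0.674.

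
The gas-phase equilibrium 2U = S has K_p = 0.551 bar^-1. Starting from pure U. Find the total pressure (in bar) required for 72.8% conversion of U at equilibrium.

Let X = conversion of U (basis 1 mol U); extent of reaction ξ = 0.5X.
Mole table: n_U = 1 − X; n_S = 0.5X.
Total moles n_T = 1 − 0.5X.
K_p = p_S / (p_U^2) with p_i = (n_i/n_T)·P.
At X = 0.728: the mole-fraction product g(X) = Π y_i^ν_i = 3.129. Since K_p = g(X)·P^{-1}, P = (g/K_p)^(1/1) = (3.129/0.551)^(1/1) = 5.68 bar.

P = 5.68 bar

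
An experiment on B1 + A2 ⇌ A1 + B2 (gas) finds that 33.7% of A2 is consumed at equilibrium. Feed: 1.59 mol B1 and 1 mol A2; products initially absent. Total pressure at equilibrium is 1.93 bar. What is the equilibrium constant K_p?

Let X = conversion of A2 (basis 1 mol A2); extent of reaction ξ = X.
Species balance: n_B1 = 1.59 − X; n_A2 = 1 − X; n_A1 = X; n_B2 = X.
Since Δν = 0, n_T = 2.59 throughout.
At X = 0.337: n_B1 = 1.25, n_A2 = 0.663, n_A1 = 0.337, n_B2 = 0.337, n_T = 2.59.
p_i = (n_i/n_T)·P. K_p = p_A1 p_B2 / (p_B1 p_A2) = 0.137.

K_p = 0.137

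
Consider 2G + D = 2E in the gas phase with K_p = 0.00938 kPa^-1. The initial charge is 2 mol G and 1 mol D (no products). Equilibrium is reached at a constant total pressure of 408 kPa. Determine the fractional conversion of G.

Take 2 mol G as basis and let X be its fractional conversion, so ξ = X.
Mole table: n_G = 2 − 2X; n_D = 1 − X; n_E = 2X.
Summing: n_T = 3 − X.
With p_i = (n_i/n_T)P, K_p = p_E^2 / (p_G^2 p_D).
Equating to 0.00938 kPa^-1 and solving on 0 < X < 1: X = 0.472.

X = 0.472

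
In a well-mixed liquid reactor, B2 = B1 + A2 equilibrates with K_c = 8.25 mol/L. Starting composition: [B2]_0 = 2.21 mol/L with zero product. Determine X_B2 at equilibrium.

X = 0.820

Let X = conversion of B2; extent ξ = 2.21·X mol/L.
Concentrations: [B2] = 2.21 − 2.21X; [B1] = 2.21X; [A2] = 2.21X.
K_c = [B1] [A2] / ([B2]).
This equals 8.25 at X = 0.820 (the root in 0 < X < 1).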